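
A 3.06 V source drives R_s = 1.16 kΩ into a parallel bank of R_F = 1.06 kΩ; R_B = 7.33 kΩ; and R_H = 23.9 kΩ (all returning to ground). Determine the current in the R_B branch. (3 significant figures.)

Equivalent of the parallel group: R_p = 0.8915 kΩ.
V_A by voltage divider: V_A = 3.06 × 0.8915/(1.16 + 0.8915) = 1.330 V.
I(R_B) = V_A / R_B = 1.330/7.33 = 0.1814 mA.

I ≈ 0.181 mA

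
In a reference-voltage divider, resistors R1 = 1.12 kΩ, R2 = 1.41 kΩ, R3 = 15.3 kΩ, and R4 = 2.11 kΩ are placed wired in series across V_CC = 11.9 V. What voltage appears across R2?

Total series resistance ΣR = 1.12 + 1.41 + 15.3 + 2.11 = 19.94 kΩ.
By the voltage-divider rule, V = 11.9 × 1.410/19.94 = 0.8415 V.

V ≈ 0.841 V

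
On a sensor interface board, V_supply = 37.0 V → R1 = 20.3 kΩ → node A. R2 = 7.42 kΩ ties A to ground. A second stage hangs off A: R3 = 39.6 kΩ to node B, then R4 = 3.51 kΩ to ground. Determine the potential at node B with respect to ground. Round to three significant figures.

V_B ≈ 0.716 V

Node A sees R2 in parallel with the series input of stage 2, R3 + R4 = 43.11 kΩ.
Effective lower resistance at A: R2 ‖ 43.11 = 6.330 kΩ.
V_A = 37.0 × 6.330/(20.3 + 6.330) = 8.795 V.
Then the unloaded second divider: V_B = V_A × R4/(R3+R4) = 8.795 × 0.08142 = 0.7161 V.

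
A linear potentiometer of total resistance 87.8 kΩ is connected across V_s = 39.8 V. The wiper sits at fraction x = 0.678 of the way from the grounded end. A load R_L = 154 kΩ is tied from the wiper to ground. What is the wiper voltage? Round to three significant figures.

The pot divides into 28.27 kΩ above the wiper and 59.53 kΩ below.
(x·R_p) ‖ R_L = 42.93 kΩ.
Loaded-divider output: V_out = 39.8 × 0.6030 = 24.00 V.
(Unloaded: V_out = x·V_s = 27.0 V.)

V_out ≈ 24.0 V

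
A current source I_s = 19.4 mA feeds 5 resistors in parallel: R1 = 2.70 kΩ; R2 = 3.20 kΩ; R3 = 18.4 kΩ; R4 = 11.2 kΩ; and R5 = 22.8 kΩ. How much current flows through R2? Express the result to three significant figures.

I ≈ 6.97 mA

ΣG = 1/2.70 + 1/3.20 + 1/18.4 + 1/11.2 + 1/22.8 = 0.8704.
R2 takes the fraction G_k/ΣG = 0.3125/0.8704 = 0.3590, so I = 19.4 × 0.3590 = 6.965 mA.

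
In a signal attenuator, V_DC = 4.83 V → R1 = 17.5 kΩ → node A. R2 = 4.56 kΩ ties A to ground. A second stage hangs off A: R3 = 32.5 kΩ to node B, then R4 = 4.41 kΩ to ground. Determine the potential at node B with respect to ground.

Looking into the second stage from A: R3 + R4 = 36.91 kΩ appears in parallel with R2.
Effective lower resistance at A: R2 ‖ 36.91 = 4.059 kΩ.
First divider: V_A = V_DC · 4.059/(17.5 + 4.059) = 0.9093 V.
Stage 2 is unloaded, so V_B = V_A · R4/(R3+R4) = 0.9093 × 4.41/36.91 = 0.1086 V.

V_B ≈ 0.109 V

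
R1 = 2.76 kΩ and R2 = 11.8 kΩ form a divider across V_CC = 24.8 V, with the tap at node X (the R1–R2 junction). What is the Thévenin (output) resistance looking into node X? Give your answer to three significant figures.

R_th ≈ 2.24 kΩ

With V_CC suppressed (replaced by a short), R_th = R1 ‖ R2 = (2.760 × 11.8)/(2.760 + 11.8) = 2.237 kΩ.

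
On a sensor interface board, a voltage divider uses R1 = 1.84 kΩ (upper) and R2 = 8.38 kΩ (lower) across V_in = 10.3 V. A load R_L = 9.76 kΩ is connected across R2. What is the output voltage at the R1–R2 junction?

V_out ≈ 7.31 V

The load sits in parallel with R2, giving an effective lower resistance R2' = R2·R_L/(R2+R_L) = 4.509 kΩ.
Then V_out = V_in · R2'/(R1 + R2') = 10.3 × 4.509/6.349 = 7.315 V.
(Unloaded it would be 8.45 V; the load pulls it down.)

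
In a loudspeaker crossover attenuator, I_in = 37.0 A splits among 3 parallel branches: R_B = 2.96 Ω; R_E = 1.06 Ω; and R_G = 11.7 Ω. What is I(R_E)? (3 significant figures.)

I ≈ 25.5 A

Total conductance ΣG = 1/2.96 + 1/1.06 + 1/11.7 = 1.367 (units of 1/Ω).
R_E takes the fraction G_k/ΣG = 0.9434/1.367 = 0.6903, so I = 37.0 × 0.6903 = 25.54 A.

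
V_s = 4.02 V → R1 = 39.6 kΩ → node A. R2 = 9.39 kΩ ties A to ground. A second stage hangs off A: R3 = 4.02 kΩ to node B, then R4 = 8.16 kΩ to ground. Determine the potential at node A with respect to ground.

The second stage (R3 + R4 = 12.18 kΩ) loads node A in parallel with R2.
Effective lower resistance at A: R2 ‖ 12.18 = 5.302 kΩ.
First divider: V_A = V_s · 5.302/(39.6 + 5.302) = 0.4747 V.

V_A ≈ 0.475 V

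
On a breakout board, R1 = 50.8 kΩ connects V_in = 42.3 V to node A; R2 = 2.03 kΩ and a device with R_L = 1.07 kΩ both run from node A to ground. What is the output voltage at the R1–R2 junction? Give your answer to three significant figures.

The load sits in parallel with R2, giving an effective lower resistance R2' = R2·R_L/(R2+R_L) = 0.7007 kΩ.
Then V_out = V_in · R2'/(R1 + R2') = 42.3 × 0.7007/51.50 = 0.5755 V.

V_out ≈ 0.576 V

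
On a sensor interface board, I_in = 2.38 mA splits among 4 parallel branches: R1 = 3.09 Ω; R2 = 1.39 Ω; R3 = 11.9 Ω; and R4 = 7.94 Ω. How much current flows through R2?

I ≈ 1.37 mA

ΣG = 1/3.09 + 1/1.39 + 1/11.9 + 1/7.94 = 1.253.
By the current-divider rule, I = I_in · G_k/ΣG = 2.38 × 0.5741 = 1.366 mA.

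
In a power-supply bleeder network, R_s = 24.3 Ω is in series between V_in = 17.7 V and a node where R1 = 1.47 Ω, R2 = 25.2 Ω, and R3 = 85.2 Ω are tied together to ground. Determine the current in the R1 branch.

I ≈ 0.641 A

Parallel bank: R_p = 1/(1/1.47 + 1/25.2 + 1/85.2) = 1.367 Ω.
V_A = 17.7 × 1.367/25.67 = 0.9425 V.
I(R1) = V_A / R1 = 0.9425/1.47 = 0.6411 A.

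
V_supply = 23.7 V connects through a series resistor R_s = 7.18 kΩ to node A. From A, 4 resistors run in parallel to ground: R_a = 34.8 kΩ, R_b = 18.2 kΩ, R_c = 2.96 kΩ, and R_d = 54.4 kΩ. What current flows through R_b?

I ≈ 0.313 mA

Parallel bank: R_p = 1/(1/34.8 + 1/18.2 + 1/2.96 + 1/54.4) = 2.273 kΩ.
V_A = 23.7 × 2.273/9.453 = 5.699 V.
I(R_b) = V_A / R_b = 5.699/18.2 = 0.3131 mA.
(Check via current divider: I_total = 2.507 mA; share G_k/ΣG = 0.1249 → same result.)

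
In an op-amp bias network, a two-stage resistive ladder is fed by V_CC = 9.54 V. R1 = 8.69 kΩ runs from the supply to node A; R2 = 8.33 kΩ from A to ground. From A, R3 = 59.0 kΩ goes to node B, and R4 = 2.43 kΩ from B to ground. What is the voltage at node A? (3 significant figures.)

V_A ≈ 4.37 V

Node A sees R2 in parallel with the series input of stage 2, R3 + R4 = 61.43 kΩ.
R2 ‖ (R3+R4) = 7.335 kΩ.
First divider: V_A = V_CC · 7.335/(8.69 + 7.335) = 4.367 V.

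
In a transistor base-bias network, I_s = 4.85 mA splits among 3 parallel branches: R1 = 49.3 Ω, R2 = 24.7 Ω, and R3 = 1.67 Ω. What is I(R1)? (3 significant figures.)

Conductances: ΣG = 1/49.3 + 1/24.7 + 1/1.67 = 0.6596 (1/Ω).
By the current-divider rule, I = I_s · G_k/ΣG = 4.85 × 0.03075 = 0.1492 mA.

I ≈ 0.149 mA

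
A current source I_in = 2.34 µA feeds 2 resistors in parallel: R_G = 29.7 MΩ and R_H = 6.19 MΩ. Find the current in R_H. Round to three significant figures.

I ≈ 1.94 µA

With just two branches, the current splits inversely with resistance.
So I = 2.34 × 29.7/35.89 = 1.936 µA.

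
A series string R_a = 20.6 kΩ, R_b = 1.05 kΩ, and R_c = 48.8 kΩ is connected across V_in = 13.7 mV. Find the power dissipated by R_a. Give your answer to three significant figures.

P ≈ 0.779 nW

Series current I = V_in/ΣR = 13.7/70.45 = 0.1945 µA.
P = I²R = 0.03782 × 20.6 = 0.7790 nW.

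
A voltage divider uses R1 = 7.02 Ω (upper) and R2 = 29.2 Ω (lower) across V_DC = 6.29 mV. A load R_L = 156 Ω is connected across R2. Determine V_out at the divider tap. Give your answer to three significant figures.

The load sits in parallel with R2, giving an effective lower resistance R2' = R2·R_L/(R2+R_L) = 24.60 Ω.
Now apply the divider: V_out = 6.29 × 0.7780 = 4.893 mV.
(Unloaded it would be 5.07 mV; the load pulls it down.)

V_out ≈ 4.89 mV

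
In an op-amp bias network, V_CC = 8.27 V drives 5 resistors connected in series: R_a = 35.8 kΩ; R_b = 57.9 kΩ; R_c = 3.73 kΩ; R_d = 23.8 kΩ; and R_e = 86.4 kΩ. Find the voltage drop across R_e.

V ≈ 3.44 V

Series total: ΣR = 35.8 + 57.9 + 3.73 + 23.8 + 86.4 = 207.6 kΩ.
By the voltage-divider rule, V = 8.27 × 86.40/207.6 = 3.441 V.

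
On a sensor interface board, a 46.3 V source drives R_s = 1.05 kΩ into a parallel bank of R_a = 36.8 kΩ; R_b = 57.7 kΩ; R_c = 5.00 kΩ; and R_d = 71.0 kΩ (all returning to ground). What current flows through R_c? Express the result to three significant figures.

Equivalent of the parallel group: R_p = 3.867 kΩ.
V_A by voltage divider: V_A = 46.3 × 3.867/(1.05 + 3.867) = 36.41 V.
Branch current I = V_A/R_c = 36.41/5.00 = 7.283 mA.

I ≈ 7.28 mA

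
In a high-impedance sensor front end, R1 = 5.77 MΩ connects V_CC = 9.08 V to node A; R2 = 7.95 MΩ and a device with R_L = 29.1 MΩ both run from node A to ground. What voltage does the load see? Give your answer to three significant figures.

The load sits in parallel with R2, giving an effective lower resistance R2' = R2·R_L/(R2+R_L) = 6.244 MΩ.
Then V_out = V_CC · R2'/(R1 + R2') = 9.08 × 6.244/12.01 = 4.719 V.
(Unloaded it would be 5.26 V; the load pulls it down.)

V_out ≈ 4.72 V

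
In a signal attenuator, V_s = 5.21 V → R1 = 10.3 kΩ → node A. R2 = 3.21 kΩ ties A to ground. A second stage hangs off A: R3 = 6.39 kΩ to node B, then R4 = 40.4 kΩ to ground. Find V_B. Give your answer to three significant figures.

Node A sees R2 in parallel with the series input of stage 2, R3 + R4 = 46.79 kΩ.
Effective lower resistance at A: R2 ‖ 46.79 = 3.004 kΩ.
So V_A = 5.21 × 0.2258 = 1.176 V.
V_B = V_A × 0.8634 = 1.016 V.

V_B ≈ 1.02 V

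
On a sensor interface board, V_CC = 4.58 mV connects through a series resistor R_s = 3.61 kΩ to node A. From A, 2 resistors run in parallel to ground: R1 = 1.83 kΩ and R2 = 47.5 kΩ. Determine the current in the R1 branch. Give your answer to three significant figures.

Parallel bank: R_p = 1/(1/1.83 + 1/47.5) = 1.762 kΩ.
Node voltage V_A = V_CC · R_p/(R_s + R_p) = 4.58 × 0.3280 = 1.502 mV.
Branch current I = V_A/R1 = 1.502/1.83 = 0.8209 µA.
(Check via current divider: I_total = 0.8526 µA; share G_k/ΣG = 0.9629 → same result.)

I ≈ 0.821 µA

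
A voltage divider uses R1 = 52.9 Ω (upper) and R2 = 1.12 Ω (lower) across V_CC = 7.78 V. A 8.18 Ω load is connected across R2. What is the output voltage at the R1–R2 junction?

The load sits in parallel with R2, giving an effective lower resistance R2' = R2·R_L/(R2+R_L) = 0.9851 Ω.
Then V_out = V_CC · R2'/(R1 + R2') = 7.78 × 0.9851/53.89 = 0.1422 V.
(Unloaded it would be 0.161 V; the load pulls it down.)

V_out ≈ 0.142 V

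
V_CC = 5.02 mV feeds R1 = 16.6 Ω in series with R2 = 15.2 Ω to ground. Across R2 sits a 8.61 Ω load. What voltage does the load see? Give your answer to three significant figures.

V_out ≈ 1.25 mV

First combine the lower leg with the load: R2 ‖ R_L = 5.497 Ω.
Then V_out = V_CC · R2'/(R1 + R2') = 5.02 × 5.497/22.10 = 1.249 mV.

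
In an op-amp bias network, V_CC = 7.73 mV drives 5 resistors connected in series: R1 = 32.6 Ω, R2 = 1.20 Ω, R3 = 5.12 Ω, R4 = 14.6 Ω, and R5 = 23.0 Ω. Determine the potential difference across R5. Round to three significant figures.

Total series resistance ΣR = 32.6 + 1.20 + 5.12 + 14.6 + 23.0 = 76.52 Ω.
Voltage divider: V = V_CC · (23.00 / 76.52) = 7.73 × 0.3006 = 2.323 mV.

V ≈ 2.32 mV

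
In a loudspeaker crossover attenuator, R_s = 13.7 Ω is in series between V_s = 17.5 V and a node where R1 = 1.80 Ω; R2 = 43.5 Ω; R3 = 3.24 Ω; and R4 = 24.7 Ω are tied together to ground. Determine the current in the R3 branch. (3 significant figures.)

I ≈ 0.394 A

Parallel bank: R_p = 1/(1/1.80 + 1/43.5 + 1/3.24 + 1/24.7) = 1.078 Ω.
V_A by voltage divider: V_A = 17.5 × 1.078/(13.7 + 1.078) = 1.277 V.
Branch current I = V_A/R3 = 1.277/3.24 = 0.3940 A.
(Equivalently: I_total = 1.184 A, then current-divider fraction G_k/ΣG = 0.3327.)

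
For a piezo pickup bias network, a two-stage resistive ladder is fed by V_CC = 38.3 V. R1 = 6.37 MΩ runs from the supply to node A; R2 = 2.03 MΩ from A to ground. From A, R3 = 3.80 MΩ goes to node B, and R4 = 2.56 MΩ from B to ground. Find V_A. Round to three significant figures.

Node A sees R2 in parallel with the series input of stage 2, R3 + R4 = 6.360 MΩ.
R2 ‖ (R3+R4) = 1.539 MΩ.
V_A = 38.3 × 1.539/(6.37 + 1.539) = 7.452 V.

V_A ≈ 7.45 V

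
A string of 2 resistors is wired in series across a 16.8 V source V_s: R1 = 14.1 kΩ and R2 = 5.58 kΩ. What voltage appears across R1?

Series total: ΣR = 14.1 + 5.58 = 19.68 kΩ.
By the voltage-divider rule, V = 16.8 × 14.10/19.68 = 12.04 V.

V ≈ 12.0 V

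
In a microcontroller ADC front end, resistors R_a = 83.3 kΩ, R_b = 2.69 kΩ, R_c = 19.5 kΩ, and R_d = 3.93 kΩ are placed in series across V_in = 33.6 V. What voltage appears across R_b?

Series total: ΣR = 83.3 + 2.69 + 19.5 + 3.93 = 109.4 kΩ.
By the voltage-divider rule, V = 33.6 × 2.690/109.4 = 0.8260 V.

V ≈ 0.826 V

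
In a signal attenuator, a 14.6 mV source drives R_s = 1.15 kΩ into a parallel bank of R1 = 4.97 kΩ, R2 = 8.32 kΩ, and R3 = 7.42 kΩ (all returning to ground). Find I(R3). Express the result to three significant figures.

Combine the parallel branches: R_p = (1/4.97 + 1/8.32 + 1/7.42)⁻¹ = 2.192 kΩ.
V_A = 14.6 × 2.192/3.342 = 9.576 mV.
I(R3) = V_A / R3 = 9.576/7.42 = 1.291 µA.

I ≈ 1.29 µA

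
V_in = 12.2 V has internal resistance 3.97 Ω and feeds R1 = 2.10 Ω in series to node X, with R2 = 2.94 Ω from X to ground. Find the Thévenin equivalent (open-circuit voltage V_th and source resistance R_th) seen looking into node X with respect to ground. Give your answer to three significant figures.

R1' = 3.97 + 2.10 = 6.070 Ω (source resistance + R1).
Open-circuit (no load on X): V_th = V_in · R2/(R1' + R2) = 12.2 × 2.94/(6.070 + 2.94) = 3.981 V.
Zeroing V_in shorts the top of R1' to ground, so R_th = R1' ‖ R2 = 1.981 Ω.

V_th ≈ 3.98 V, R_th ≈ 1.98 Ω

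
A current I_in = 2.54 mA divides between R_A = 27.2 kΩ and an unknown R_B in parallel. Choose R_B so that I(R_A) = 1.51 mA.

In a two-way split, I_A/I_in = R_B/(R_A + R_B).
With f = 0.5945, R_B = R_A · f/(1−f) = 27.2 × 1.466 = 39.88 kΩ.

R_B ≈ 39.9 kΩ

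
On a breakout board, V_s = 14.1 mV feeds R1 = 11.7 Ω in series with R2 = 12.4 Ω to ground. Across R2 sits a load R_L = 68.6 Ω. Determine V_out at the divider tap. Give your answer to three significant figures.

R2 ‖ R_L = (12.4 × 68.6)/(12.4 + 68.6) = 10.50 Ω.
Now apply the divider: V_out = 14.1 × 0.4730 = 6.669 mV.
(Unloaded it would be 7.25 mV; the load pulls it down.)

V_out ≈ 6.67 mV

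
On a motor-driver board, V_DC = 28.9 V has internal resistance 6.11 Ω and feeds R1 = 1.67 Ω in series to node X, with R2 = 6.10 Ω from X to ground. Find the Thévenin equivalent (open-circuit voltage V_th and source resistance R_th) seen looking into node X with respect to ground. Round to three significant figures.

V_th ≈ 12.7 V, R_th ≈ 3.42 Ω

R1' = 6.11 + 1.67 = 7.780 Ω (source resistance + R1).
Open-circuit (no load on X): V_th = V_DC · R2/(R1' + R2) = 28.9 × 6.10/(7.780 + 6.10) = 12.70 V.
With V_DC suppressed (replaced by a short), R_th = R1' ‖ R2 = (7.780 × 6.10)/(7.780 + 6.10) = 3.419 Ω.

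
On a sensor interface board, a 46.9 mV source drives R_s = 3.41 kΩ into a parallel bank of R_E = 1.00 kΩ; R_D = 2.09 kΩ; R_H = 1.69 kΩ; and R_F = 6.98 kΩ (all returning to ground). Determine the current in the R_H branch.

I ≈ 3.25 µA

Equivalent of the parallel group: R_p = 0.4518 kΩ.
Node voltage V_A = V_supply · R_p/(R_s + R_p) = 46.9 × 0.1170 = 5.487 mV.
Branch current I = V_A/R_H = 5.487/1.69 = 3.247 µA.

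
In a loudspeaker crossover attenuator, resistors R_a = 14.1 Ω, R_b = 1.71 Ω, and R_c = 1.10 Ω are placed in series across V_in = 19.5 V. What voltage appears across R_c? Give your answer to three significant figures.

ΣR = 14.1 + 1.71 + 1.10 = 16.91 Ω.
Voltage divider: V = V_in · (1.100 / 16.91) = 19.5 × 0.06505 = 1.268 V.

V ≈ 1.27 V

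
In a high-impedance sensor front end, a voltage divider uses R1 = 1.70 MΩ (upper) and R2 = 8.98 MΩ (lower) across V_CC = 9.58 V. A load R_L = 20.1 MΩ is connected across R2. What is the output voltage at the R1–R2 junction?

The load sits in parallel with R2, giving an effective lower resistance R2' = R2·R_L/(R2+R_L) = 6.207 MΩ.
Voltage divider with the loaded lower leg: V_out = 9.58 × 6.207/(1.70 + 6.207) = 9.58 × 0.7850 = 7.520 V.
(Unloaded it would be 8.06 V; the load pulls it down.)

V_out ≈ 7.52 V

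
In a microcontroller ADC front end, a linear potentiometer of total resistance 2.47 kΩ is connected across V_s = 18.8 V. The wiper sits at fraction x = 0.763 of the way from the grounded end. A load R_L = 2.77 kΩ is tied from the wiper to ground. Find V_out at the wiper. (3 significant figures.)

Split the track: R_lower = x·R_p = 1.885 kΩ, R_upper = (1−x)·R_p = 0.5854 kΩ.
Lower segment in parallel with the load: 1.885 ‖ 2.77 = 1.122 kΩ.
V_out = 18.8 × 1.122/(0.5854 + 1.122) = 12.35 V.
(Unloaded: V_out = x·V_s = 14.3 V.)

V_out ≈ 12.4 V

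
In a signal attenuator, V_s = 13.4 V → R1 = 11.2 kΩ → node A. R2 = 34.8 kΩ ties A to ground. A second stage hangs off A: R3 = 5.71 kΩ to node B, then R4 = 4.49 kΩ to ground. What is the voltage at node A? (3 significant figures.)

Node A sees R2 in parallel with the series input of stage 2, R3 + R4 = 10.20 kΩ.
Effective lower resistance at A: R2 ‖ 10.20 = 7.888 kΩ.
V_A = 13.4 × 7.888/(11.2 + 7.888) = 5.537 V.

V_A ≈ 5.54 V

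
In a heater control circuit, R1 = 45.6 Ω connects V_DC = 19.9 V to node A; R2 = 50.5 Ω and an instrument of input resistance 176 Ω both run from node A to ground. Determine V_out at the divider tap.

First combine the lower leg with the load: R2 ‖ R_L = 39.24 Ω.
Then V_out = V_DC · R2'/(R1 + R2') = 19.9 × 39.24/84.84 = 9.204 V.
(Unloaded it would be 10.5 V; the load pulls it down.)

V_out ≈ 9.20 V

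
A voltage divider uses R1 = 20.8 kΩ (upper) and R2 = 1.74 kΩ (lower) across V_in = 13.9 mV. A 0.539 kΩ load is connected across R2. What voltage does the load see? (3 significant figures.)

V_out ≈ 0.270 mV

First combine the lower leg with the load: R2 ‖ R_L = 0.4115 kΩ.
Then V_out = V_in · R2'/(R1 + R2') = 13.9 × 0.4115/21.21 = 0.2697 mV.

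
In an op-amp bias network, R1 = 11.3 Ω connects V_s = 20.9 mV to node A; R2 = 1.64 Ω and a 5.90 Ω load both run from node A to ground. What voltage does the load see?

First combine the lower leg with the load: R2 ‖ R_L = 1.283 Ω.
Voltage divider with the loaded lower leg: V_out = 20.9 × 1.283/(11.3 + 1.283) = 20.9 × 0.1020 = 2.131 mV.
(Unloaded it would be 2.65 mV; the load pulls it down.)

V_out ≈ 2.13 mV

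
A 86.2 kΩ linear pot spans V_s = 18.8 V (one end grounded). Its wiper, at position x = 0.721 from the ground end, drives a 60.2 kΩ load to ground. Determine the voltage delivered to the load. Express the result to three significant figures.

V_out ≈ 10.5 V

The pot divides into 24.05 kΩ above the wiper and 62.15 kΩ below.
R_L loads the lower segment: effective lower R = 30.58 kΩ.
Loaded-divider output: V_out = 18.8 × 0.5598 = 10.52 V.
(Unloaded: V_out = x·V_s = 13.6 V.)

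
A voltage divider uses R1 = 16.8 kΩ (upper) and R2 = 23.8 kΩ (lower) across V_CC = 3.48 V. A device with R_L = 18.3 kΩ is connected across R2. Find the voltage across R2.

V_out ≈ 1.33 V

R2 ‖ R_L = (23.8 × 18.3)/(23.8 + 18.3) = 10.35 kΩ.
Then V_out = V_CC · R2'/(R1 + R2') = 3.48 × 10.35/27.15 = 1.326 V.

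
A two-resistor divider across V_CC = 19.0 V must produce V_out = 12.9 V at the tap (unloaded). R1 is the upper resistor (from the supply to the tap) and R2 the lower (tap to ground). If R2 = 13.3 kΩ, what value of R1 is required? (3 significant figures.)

Required fraction k = V_out/V_CC = 0.6789.
R1 = R2·(1/k − 1) = 13.3 × 0.4729 = 6.289 kΩ.

R1 ≈ 6.29 kΩ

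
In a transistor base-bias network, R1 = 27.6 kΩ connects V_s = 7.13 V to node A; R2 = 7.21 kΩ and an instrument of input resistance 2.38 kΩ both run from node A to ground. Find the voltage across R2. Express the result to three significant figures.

The load sits in parallel with R2, giving an effective lower resistance R2' = R2·R_L/(R2+R_L) = 1.789 kΩ.
Voltage divider with the loaded lower leg: V_out = 7.13 × 1.789/(27.6 + 1.789) = 7.13 × 0.06088 = 0.4341 V.

V_out ≈ 0.434 V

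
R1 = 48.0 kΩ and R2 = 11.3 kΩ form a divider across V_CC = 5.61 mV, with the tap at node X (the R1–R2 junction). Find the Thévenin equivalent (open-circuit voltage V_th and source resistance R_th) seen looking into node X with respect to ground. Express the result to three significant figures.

V_th ≈ 1.07 mV, R_th ≈ 9.15 kΩ

V_th is the unloaded tap voltage: V_CC · R2/(R1+R2) = 5.61 × 0.1906 = 1.069 mV.
Zeroing V_CC shorts the top of R1 to ground, so R_th = R1 ‖ R2 = 9.147 kΩ.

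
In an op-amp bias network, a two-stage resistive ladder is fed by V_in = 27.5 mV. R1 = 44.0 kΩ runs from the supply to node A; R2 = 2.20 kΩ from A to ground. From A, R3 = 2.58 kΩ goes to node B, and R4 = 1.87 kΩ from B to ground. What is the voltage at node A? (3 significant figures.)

Node A sees R2 in parallel with the series input of stage 2, R3 + R4 = 4.450 kΩ.
R2 ‖ (R3+R4) = 1.472 kΩ.
First divider: V_A = V_in · 1.472/(44.0 + 1.472) = 0.8903 mV.

V_A ≈ 0.890 mV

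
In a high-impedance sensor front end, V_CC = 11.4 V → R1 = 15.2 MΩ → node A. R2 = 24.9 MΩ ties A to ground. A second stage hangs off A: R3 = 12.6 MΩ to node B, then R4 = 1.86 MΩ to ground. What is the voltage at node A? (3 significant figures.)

V_A ≈ 4.28 V

Node A sees R2 in parallel with the series input of stage 2, R3 + R4 = 14.46 MΩ.
Effective lower resistance at A: R2 ‖ 14.46 = 9.148 MΩ.
First divider: V_A = V_CC · 9.148/(15.2 + 9.148) = 4.283 V.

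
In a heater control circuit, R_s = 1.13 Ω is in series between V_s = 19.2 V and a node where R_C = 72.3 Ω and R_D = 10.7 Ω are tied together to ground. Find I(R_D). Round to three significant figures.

I ≈ 1.60 A

Combine the parallel branches: R_p = (1/72.3 + 1/10.7)⁻¹ = 9.321 Ω.
V_A by voltage divider: V_A = 19.2 × 9.321/(1.13 + 9.321) = 17.12 V.
I(R_D) = V_A / R_D = 17.12/10.7 = 1.600 A.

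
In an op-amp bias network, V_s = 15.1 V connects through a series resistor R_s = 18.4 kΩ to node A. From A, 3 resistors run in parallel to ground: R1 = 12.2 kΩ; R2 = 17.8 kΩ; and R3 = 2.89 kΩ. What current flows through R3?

Combine the parallel branches: R_p = (1/12.2 + 1/17.8 + 1/2.89)⁻¹ = 2.065 kΩ.
V_A by voltage divider: V_A = 15.1 × 2.065/(18.4 + 2.065) = 1.524 V.
I(R3) = V_A / R3 = 1.524/2.89 = 0.5273 mA.

I ≈ 0.527 mA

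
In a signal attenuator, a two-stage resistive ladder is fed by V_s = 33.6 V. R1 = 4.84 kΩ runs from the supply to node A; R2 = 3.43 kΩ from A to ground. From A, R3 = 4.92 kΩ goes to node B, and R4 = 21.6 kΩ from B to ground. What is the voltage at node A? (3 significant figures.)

V_A ≈ 13.0 V

The second stage (R3 + R4 = 26.52 kΩ) loads node A in parallel with R2.
R2 ‖ (R3+R4) = 3.037 kΩ.
V_A = 33.6 × 3.037/(4.84 + 3.037) = 12.96 V.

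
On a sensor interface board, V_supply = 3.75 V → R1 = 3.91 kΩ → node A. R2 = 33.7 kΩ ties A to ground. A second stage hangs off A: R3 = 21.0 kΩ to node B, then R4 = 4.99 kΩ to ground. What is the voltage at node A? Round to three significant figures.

V_A ≈ 2.96 V

The second stage (R3 + R4 = 25.99 kΩ) loads node A in parallel with R2.
Effective lower resistance at A: R2 ‖ 25.99 = 14.67 kΩ.
So V_A = 3.75 × 0.7896 = 2.961 V.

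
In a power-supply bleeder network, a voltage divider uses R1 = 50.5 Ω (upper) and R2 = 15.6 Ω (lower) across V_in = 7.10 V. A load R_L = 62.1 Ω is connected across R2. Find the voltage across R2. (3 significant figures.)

V_out ≈ 1.41 V

First combine the lower leg with the load: R2 ‖ R_L = 12.47 Ω.
Then V_out = V_in · R2'/(R1 + R2') = 7.10 × 12.47/62.97 = 1.406 V.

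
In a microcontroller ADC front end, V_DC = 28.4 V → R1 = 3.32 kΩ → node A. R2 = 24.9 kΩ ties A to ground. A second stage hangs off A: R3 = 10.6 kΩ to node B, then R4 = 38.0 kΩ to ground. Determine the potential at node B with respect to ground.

V_B ≈ 18.5 V

Node A sees R2 in parallel with the series input of stage 2, R3 + R4 = 48.60 kΩ.
R2 ‖ (R3+R4) = 16.46 kΩ.
V_A = 28.4 × 16.46/(3.32 + 16.46) = 23.63 V.
V_B = V_A × 0.7819 = 18.48 V.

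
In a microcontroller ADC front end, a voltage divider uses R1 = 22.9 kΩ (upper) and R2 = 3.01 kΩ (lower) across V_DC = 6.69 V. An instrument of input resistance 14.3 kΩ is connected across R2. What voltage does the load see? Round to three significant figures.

V_out ≈ 0.655 V

The load sits in parallel with R2, giving an effective lower resistance R2' = R2·R_L/(R2+R_L) = 2.487 kΩ.
Voltage divider with the loaded lower leg: V_out = 6.69 × 2.487/(22.9 + 2.487) = 6.69 × 0.09795 = 0.6553 V.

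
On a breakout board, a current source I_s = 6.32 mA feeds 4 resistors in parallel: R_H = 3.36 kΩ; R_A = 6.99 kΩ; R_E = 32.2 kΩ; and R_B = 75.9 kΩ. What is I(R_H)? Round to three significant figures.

Conductances: ΣG = 1/3.36 + 1/6.99 + 1/32.2 + 1/75.9 = 0.4849 (1/kΩ).
R_H takes the fraction G_k/ΣG = 0.2976/0.4849 = 0.6138, so I = 6.32 × 0.6138 = 3.879 mA.

I ≈ 3.88 mA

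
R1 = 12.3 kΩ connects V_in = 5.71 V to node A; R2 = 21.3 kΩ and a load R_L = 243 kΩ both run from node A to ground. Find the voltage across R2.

V_out ≈ 3.51 V

First combine the lower leg with the load: R2 ‖ R_L = 19.58 kΩ.
Then V_out = V_in · R2'/(R1 + R2') = 5.71 × 19.58/31.88 = 3.507 V.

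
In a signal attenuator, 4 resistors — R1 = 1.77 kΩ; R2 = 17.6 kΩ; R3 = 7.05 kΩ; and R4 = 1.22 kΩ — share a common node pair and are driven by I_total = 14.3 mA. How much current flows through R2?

I ≈ 0.513 mA

ΣG = 1/1.77 + 1/17.6 + 1/7.05 + 1/1.22 = 1.583.
Current divider: I(R2) = I_total · G_k/ΣG = 14.3 × (0.05682/1.583) = 14.3 × 0.03589 = 0.5132 mA.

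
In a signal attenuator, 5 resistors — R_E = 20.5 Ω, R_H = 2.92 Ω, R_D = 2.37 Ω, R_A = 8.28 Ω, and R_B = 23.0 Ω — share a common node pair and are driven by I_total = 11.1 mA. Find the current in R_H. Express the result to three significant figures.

I ≈ 3.89 mA

ΣG = 1/20.5 + 1/2.92 + 1/2.37 + 1/8.28 + 1/23.0 = 0.9774.
By the current-divider rule, I = I_total · G_k/ΣG = 11.1 × 0.3504 = 3.889 mA.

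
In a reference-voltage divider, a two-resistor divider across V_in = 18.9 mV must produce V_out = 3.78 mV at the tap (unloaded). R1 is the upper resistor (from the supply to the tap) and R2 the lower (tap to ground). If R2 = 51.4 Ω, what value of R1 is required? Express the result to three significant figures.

The divider ratio is R2/(R1+R2) = 3.78/18.9 = 0.2000.
R1 = R2·(1/k − 1) = 51.4 × 4.000 = 205.6 Ω.

R1 ≈ 206 Ω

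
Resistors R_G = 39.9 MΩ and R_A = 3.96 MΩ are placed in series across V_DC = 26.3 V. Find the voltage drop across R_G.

Series total: ΣR = 39.9 + 3.96 = 43.86 MΩ.
By the voltage-divider rule, V = 26.3 × 39.90/43.86 = 23.93 V.

V ≈ 23.9 V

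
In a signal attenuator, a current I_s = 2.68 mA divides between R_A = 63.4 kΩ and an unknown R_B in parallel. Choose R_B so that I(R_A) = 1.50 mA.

In a two-way split, I_A/I_s = R_B/(R_A + R_B).
With f = 0.5597, R_B = R_A · f/(1−f) = 63.4 × 1.271 = 80.59 kΩ.

R_B ≈ 80.6 kΩ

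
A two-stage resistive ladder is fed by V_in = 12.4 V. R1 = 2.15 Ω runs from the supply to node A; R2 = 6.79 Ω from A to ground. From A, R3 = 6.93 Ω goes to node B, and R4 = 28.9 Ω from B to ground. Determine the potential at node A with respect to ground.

V_A ≈ 9.01 V

Node A sees R2 in parallel with the series input of stage 2, R3 + R4 = 35.83 Ω.
Effective lower resistance at A: R2 ‖ 35.83 = 5.708 Ω.
So V_A = 12.4 × 0.7264 = 9.007 V.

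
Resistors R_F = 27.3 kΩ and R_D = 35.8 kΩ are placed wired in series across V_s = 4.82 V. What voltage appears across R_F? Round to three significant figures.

Total series resistance ΣR = 27.3 + 35.8 = 63.10 kΩ.
V = V_s · R/ΣR = 4.82 × 0.4326 = 2.085 V.

V ≈ 2.09 V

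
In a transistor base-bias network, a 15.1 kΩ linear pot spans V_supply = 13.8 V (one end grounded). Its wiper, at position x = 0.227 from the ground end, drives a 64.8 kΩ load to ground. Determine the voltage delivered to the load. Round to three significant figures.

V_out ≈ 3.01 V

Split the track: R_lower = x·R_p = 3.428 kΩ, R_upper = (1−x)·R_p = 11.67 kΩ.
Lower segment in parallel with the load: 3.428 ‖ 64.8 = 3.255 kΩ.
V_out = 13.8 × 3.255/(11.67 + 3.255) = 3.010 V.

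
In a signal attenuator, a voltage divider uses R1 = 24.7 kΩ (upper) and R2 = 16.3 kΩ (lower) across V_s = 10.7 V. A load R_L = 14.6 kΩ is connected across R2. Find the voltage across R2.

First combine the lower leg with the load: R2 ‖ R_L = 7.702 kΩ.
Then V_out = V_s · R2'/(R1 + R2') = 10.7 × 7.702/32.40 = 2.543 V.

V_out ≈ 2.54 V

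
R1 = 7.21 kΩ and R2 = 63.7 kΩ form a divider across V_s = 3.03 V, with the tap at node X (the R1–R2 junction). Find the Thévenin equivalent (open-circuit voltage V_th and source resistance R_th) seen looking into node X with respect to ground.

V_th is the unloaded tap voltage: V_s · R2/(R1+R2) = 3.03 × 0.8983 = 2.722 V.
With V_s suppressed (replaced by a short), R_th = R1 ‖ R2 = (7.210 × 63.7)/(7.210 + 63.7) = 6.477 kΩ.

V_th ≈ 2.72 V, R_th ≈ 6.48 kΩ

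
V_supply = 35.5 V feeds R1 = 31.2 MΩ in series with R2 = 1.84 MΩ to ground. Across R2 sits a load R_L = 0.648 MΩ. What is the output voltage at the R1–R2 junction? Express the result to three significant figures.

V_out ≈ 0.537 V

R2 ‖ R_L = (1.84 × 0.648)/(1.84 + 0.648) = 0.4792 MΩ.
Now apply the divider: V_out = 35.5 × 0.01513 = 0.5370 V.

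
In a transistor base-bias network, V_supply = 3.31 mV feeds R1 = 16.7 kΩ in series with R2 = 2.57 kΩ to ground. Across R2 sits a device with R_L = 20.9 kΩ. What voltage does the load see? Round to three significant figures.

V_out ≈ 0.399 mV

First combine the lower leg with the load: R2 ‖ R_L = 2.289 kΩ.
Voltage divider with the loaded lower leg: V_out = 3.31 × 2.289/(16.7 + 2.289) = 3.31 × 0.1205 = 0.3989 mV.
(Unloaded it would be 0.441 mV; the load pulls it down.)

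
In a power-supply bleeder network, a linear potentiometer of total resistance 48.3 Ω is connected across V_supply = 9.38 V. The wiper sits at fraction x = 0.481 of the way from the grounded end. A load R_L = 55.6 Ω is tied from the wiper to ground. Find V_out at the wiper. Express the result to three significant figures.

Split the track: R_lower = x·R_p = 23.23 Ω, R_upper = (1−x)·R_p = 25.07 Ω.
(x·R_p) ‖ R_L = 16.39 Ω.
V_out = 9.38 × 16.39/(25.07 + 16.39) = 3.708 V.

V_out ≈ 3.71 V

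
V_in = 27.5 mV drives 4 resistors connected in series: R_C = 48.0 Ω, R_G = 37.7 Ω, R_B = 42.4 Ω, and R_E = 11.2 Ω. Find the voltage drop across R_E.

V ≈ 2.21 mV

Series total: ΣR = 48.0 + 37.7 + 42.4 + 11.2 = 139.3 Ω.
V = V_in · R/ΣR = 27.5 × 0.08040 = 2.211 mV.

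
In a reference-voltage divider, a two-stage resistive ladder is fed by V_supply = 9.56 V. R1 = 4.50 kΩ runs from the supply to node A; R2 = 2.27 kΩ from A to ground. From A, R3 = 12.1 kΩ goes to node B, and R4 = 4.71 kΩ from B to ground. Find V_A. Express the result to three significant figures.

V_A ≈ 2.94 V

Looking into the second stage from A: R3 + R4 = 16.81 kΩ appears in parallel with R2.
R2 ‖ (R3+R4) = 2.000 kΩ.
First divider: V_A = V_supply · 2.000/(4.50 + 2.000) = 2.941 V.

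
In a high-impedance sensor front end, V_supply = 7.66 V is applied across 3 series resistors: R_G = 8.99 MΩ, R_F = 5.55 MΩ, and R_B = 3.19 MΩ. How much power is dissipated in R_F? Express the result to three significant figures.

P ≈ 1.04 µW

Series current I = V_supply/ΣR = 7.66/17.73 = 0.4320 µA.
V(R_F) = I·R = 2.398 V; P = V·I = 2.398 × 0.4320 = 1.036 µW.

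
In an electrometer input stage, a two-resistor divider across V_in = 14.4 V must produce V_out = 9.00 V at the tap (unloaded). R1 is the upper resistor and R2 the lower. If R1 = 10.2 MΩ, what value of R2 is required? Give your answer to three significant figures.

R2 ≈ 17.0 MΩ

The divider ratio is R2/(R1+R2) = 9.00/14.4 = 0.6250.
Rearranging, R2 = R1·k/(1−k) = 10.2 × 1.667 = 17.00 MΩ.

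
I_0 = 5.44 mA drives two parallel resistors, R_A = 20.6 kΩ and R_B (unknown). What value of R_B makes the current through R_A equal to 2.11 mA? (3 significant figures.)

Two-branch current divider: I_A = I_0 · R_B/(R_A + R_B).
2.11/5.44 = R_B/(R_A + R_B) → R_B = R_A · (0.3879)/(1 − 0.3879) = 20.6 × 0.6336 = 13.05 kΩ.

R_B ≈ 13.1 kΩ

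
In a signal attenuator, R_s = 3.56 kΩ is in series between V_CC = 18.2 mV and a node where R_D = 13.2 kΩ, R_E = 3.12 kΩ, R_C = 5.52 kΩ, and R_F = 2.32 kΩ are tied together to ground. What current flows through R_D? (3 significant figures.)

Equivalent of the parallel group: R_p = 0.9916 kΩ.
V_A by voltage divider: V_A = 18.2 × 0.9916/(3.56 + 0.9916) = 3.965 mV.
Branch current I = V_A/R_D = 3.965/13.2 = 0.3004 µA.

I ≈ 0.300 µA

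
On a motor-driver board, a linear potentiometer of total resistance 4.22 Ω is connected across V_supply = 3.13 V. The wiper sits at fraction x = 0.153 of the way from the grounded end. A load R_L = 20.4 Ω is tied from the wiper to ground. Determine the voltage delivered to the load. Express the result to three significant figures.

V_out ≈ 0.466 V

The pot divides into 3.574 Ω above the wiper and 0.6457 Ω below.
Lower segment in parallel with the load: 0.6457 ‖ 20.4 = 0.6259 Ω.
V_out = 3.13 × 0.6259/(3.574 + 0.6259) = 0.4664 V.
(Unloaded: V_out = x·V_supply = 0.479 V.)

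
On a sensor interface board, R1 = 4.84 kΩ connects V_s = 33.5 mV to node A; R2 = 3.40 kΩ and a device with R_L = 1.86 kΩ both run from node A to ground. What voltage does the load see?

V_out ≈ 6.67 mV

R2 ‖ R_L = (3.40 × 1.86)/(3.40 + 1.86) = 1.202 kΩ.
Then V_out = V_s · R2'/(R1 + R2') = 33.5 × 1.202/6.042 = 6.666 mV.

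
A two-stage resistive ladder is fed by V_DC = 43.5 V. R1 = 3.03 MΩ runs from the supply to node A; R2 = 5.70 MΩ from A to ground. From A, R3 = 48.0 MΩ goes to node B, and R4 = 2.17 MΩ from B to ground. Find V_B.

Looking into the second stage from A: R3 + R4 = 50.17 MΩ appears in parallel with R2.
Effective lower resistance at A: R2 ‖ 50.17 = 5.118 MΩ.
V_A = 43.5 × 5.118/(3.03 + 5.118) = 27.32 V.
Stage 2 is unloaded, so V_B = V_A · R4/(R3+R4) = 27.32 × 2.17/50.17 = 1.182 V.

V_B ≈ 1.18 V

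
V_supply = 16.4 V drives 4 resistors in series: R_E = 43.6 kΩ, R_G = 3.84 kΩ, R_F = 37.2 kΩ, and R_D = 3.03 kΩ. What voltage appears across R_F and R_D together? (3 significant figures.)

V ≈ 7.53 V

Series total: ΣR = 43.6 + 3.84 + 37.2 + 3.03 = 87.67 kΩ.
R_{R_F..R_D} = 37.2 + 3.03 = 40.23 kΩ.
Voltage divider: V = V_supply · (40.23 / 87.67) = 16.4 × 0.4589 = 7.526 V.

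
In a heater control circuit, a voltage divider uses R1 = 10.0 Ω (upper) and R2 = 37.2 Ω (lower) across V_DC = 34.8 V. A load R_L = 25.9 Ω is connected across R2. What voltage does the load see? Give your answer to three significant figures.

V_out ≈ 21.0 V

The load sits in parallel with R2, giving an effective lower resistance R2' = R2·R_L/(R2+R_L) = 15.27 Ω.
Then V_out = V_DC · R2'/(R1 + R2') = 34.8 × 15.27/25.27 = 21.03 V.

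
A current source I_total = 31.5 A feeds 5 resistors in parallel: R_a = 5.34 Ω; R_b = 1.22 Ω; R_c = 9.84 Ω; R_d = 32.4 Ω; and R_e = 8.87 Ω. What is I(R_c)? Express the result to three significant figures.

Total conductance ΣG = 1/5.34 + 1/1.22 + 1/9.84 + 1/32.4 + 1/8.87 = 1.252 (units of 1/Ω).
Current divider: I(R_c) = I_total · G_k/ΣG = 31.5 × (0.1016/1.252) = 31.5 × 0.08116 = 2.557 A.

I ≈ 2.56 A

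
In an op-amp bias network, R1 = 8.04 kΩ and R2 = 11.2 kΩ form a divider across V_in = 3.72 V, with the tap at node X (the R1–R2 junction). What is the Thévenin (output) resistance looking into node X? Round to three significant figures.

Zeroing V_in shorts the top of R1 to ground, so R_th = R1 ‖ R2 = 4.680 kΩ.

R_th ≈ 4.68 kΩ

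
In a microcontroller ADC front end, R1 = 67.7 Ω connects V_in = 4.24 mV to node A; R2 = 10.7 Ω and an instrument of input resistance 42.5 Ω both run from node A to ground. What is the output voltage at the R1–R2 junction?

V_out ≈ 0.475 mV

First combine the lower leg with the load: R2 ‖ R_L = 8.548 Ω.
Voltage divider with the loaded lower leg: V_out = 4.24 × 8.548/(67.7 + 8.548) = 4.24 × 0.1121 = 0.4753 mV.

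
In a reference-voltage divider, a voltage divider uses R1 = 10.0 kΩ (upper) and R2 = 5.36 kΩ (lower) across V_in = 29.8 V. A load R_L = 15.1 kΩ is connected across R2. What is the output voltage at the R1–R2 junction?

V_out ≈ 8.45 V

R2 ‖ R_L = (5.36 × 15.1)/(5.36 + 15.1) = 3.956 kΩ.
Now apply the divider: V_out = 29.8 × 0.2835 = 8.447 V.
(Unloaded it would be 10.4 V; the load pulls it down.)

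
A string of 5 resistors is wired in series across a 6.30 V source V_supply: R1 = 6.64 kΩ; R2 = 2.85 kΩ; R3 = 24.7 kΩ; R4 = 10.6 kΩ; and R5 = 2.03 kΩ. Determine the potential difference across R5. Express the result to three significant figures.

Series total: ΣR = 6.64 + 2.85 + 24.7 + 10.6 + 2.03 = 46.82 kΩ.
By the voltage-divider rule, V = 6.30 × 2.030/46.82 = 0.2732 V.

V ≈ 0.273 V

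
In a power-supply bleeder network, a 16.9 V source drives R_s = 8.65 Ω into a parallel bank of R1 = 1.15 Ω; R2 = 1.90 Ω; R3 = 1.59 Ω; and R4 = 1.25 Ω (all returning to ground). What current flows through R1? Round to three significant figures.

I ≈ 0.578 A

Equivalent of the parallel group: R_p = 0.3540 Ω.
Node voltage V_A = V_in · R_p/(R_s + R_p) = 16.9 × 0.03932 = 0.6644 V.
I(R1) = V_A / R1 = 0.6644/1.15 = 0.5778 A.
(Check via current divider: I_total = 1.877 A; share G_k/ΣG = 0.3078 → same result.)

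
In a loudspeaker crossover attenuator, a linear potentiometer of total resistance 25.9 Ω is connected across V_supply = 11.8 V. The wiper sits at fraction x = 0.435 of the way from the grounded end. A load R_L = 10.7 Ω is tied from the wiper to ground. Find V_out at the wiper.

V_out ≈ 3.22 V

Lower segment x·R_p = 11.27 Ω; upper segment (1−x)·R_p = 14.63 Ω.
Lower segment in parallel with the load: 11.27 ‖ 10.7 = 5.488 Ω.
Then V_out = V_supply · 5.488/(14.63 + 5.488) = 3.218 V.
(Unloaded: V_out = x·V_supply = 5.13 V.)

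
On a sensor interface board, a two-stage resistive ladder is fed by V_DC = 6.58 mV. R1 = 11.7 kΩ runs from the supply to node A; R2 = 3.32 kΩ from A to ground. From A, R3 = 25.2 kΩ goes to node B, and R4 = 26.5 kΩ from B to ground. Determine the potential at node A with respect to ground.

V_A ≈ 1.39 mV

The second stage (R3 + R4 = 51.70 kΩ) loads node A in parallel with R2.
Effective lower resistance at A: R2 ‖ 51.70 = 3.120 kΩ.
So V_A = 6.58 × 0.2105 = 1.385 mV.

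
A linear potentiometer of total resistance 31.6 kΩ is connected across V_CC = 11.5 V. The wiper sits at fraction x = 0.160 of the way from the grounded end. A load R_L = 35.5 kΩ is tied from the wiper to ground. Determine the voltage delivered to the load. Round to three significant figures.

The pot divides into 26.54 kΩ above the wiper and 5.056 kΩ below.
(x·R_p) ‖ R_L = 4.426 kΩ.
V_out = 11.5 × 4.426/(26.54 + 4.426) = 1.643 V.
(Unloaded: V_out = x·V_CC = 1.84 V.)

V_out ≈ 1.64 V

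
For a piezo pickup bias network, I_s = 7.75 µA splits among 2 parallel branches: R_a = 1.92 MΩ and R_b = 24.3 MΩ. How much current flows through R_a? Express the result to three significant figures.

I ≈ 7.18 µA

With just two branches, the current splits inversely with resistance.
I(R_a) = 7.75 × 24.3/(1.92 + 24.3) = 7.75 × 0.9268 = 7.182 µA.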